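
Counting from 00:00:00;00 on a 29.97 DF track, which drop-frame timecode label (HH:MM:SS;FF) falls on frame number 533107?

04:56:28;01

Each 10-minute DF block holds 10 × 60 × 30 − 9 × 2 = 17982 frames. 533107 ÷ 17982 → 29 full blocks, remainder 11629.
Within the partial block the first minute is 1800 frames and each further minute 1798, so 6 further minute boundaries passed. Total skipped labels = 18 × 29 + 2 × 6 = 534.
Non-drop label index = 533107 + 534 = 533641; at 30 labels/s that is 04:56:28:01, i.e. DF 04:56:28;01.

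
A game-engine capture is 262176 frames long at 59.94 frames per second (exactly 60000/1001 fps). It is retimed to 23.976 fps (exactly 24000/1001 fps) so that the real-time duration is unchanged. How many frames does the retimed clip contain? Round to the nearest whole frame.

104870 frames

Frames at target rate = 262176 × (24000/1001) / (60000/1001) = 524352/5 ≈ 104870.400.
Nearest whole frame: 104870.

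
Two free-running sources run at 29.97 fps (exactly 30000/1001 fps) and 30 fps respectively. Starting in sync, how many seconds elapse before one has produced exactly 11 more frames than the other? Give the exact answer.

11011/30 seconds

The gap grows by |30 − 30000/1001| = 30/1001 frames per second.
Time for a 11-frame gap: 11 ÷ (30/1001) = 11011/30 s.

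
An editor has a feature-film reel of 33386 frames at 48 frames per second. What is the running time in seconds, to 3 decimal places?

695.542 seconds

Running time = 33386 × 1/48 = 16693/24 s ≈ 695.542 s.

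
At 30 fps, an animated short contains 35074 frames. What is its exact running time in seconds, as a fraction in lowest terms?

17537/15 seconds

Running time = 35074 ÷ (30) = 35074 × 1/30 = 17537/15 s.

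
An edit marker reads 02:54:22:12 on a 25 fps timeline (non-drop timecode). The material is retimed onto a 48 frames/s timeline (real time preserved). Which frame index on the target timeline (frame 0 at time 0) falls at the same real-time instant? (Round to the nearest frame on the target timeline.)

frame 502199

Source frame index: (2×3600 + 54×60 + 22) × 25 + 12 = 261562.
Real time: 261562 / (25) = 261562/25 s.
Target frame: (261562/25) × (48) = 12554976/25 ≈ 502199.040 → 502199.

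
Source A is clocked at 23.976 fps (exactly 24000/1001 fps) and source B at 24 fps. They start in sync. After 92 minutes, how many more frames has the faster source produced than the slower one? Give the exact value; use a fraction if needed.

92 min = 5520 s.
A emits 24000/1001 × 5520 = 132480000/1001 frames; B emits 24 × 5520 = 132480.
Difference = 132480/1001 frames (≈ 132.3477); B is ahead of A.

132480/1001 frames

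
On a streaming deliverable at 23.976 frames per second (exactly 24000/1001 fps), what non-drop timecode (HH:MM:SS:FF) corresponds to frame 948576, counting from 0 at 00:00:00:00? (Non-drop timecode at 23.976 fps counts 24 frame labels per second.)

948576 ÷ 24 = 39524 full seconds, remainder 0 frames.
39524 s = 10 h 58 min 44 s.
Timecode: 10:58:44:00.

10:58:44:00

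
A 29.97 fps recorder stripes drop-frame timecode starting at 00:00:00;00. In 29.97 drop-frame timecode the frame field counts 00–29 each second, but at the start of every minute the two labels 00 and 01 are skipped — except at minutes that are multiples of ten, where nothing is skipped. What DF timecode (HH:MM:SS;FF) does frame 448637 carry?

04:09:29;17

Each 10-minute DF block holds 10 × 60 × 30 − 9 × 2 = 17982 frames. 448637 ÷ 17982 → 24 full blocks, remainder 17069.
Within the partial block the first minute is 1800 frames and each further minute 1798, so 9 further minute boundaries passed. Total skipped labels = 18 × 24 + 2 × 9 = 450.
Non-drop label index = 448637 + 450 = 449087; at 30 labels/s that is 04:09:29:17, i.e. DF 04:09:29;17.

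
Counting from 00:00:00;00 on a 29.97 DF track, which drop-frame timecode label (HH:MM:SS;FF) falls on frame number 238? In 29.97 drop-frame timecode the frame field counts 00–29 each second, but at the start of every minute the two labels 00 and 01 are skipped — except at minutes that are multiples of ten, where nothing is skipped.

00:00:07;28

Each 10-minute DF block holds 10 × 60 × 30 − 9 × 2 = 17982 frames. 238 ÷ 17982 → 0 full blocks, remainder 238.
Within the partial block the first minute is 1800 frames and each further minute 1798, so 0 further minute boundaries passed. Total skipped labels = 18 × 0 + 2 × 0 = 0.
Non-drop label index = 238 + 0 = 238; at 30 labels/s that is 00:00:07:28, i.e. DF 00:00:07;28.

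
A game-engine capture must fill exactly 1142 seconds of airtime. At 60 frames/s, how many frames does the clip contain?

68520 frames

Frames = 1142 × 60 = 68520.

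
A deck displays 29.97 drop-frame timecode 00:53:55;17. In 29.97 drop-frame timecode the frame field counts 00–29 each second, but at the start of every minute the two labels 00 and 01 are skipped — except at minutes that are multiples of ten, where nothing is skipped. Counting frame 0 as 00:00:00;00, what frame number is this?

Complete 10-minute blocks: 5, each 17982 frames → 89910.
Remaining 3 whole minutes in the current block: 1800 + 2 × 1798 = 5396 frames.
Within the current minute: 55 × 30 + 17 − 2 = 1665 (labels ;00/;01 skipped at this minute). Total = 89910 + 5396 + 1665 = 96971.

96971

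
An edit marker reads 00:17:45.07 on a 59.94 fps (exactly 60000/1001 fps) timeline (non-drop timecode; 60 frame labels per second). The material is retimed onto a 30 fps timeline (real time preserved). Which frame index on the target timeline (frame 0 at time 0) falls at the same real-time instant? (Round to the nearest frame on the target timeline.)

Source frame index: (0×3600 + 17×60 + 45) × 60 + 7 = 63907.
Real time: 63907 / (60000/1001) = 63970907/60000 s.
Target frame: (63970907/60000) × (30) = 63970907/2000 ≈ 31985.453 → 31985.

frame 31985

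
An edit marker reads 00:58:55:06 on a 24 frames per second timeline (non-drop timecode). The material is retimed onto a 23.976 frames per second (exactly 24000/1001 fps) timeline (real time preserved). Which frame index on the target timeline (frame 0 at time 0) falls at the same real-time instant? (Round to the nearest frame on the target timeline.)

Source frame index: (0×3600 + 58×60 + 55) × 24 + 6 = 84846.
Real time: 84846 / (24) = 14141/4 s.
Target frame: (14141/4) × (24000/1001) = 84846000/1001 ≈ 84761.239 → 84761.

frame 84761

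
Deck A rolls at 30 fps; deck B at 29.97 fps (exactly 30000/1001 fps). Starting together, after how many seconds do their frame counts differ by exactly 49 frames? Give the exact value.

49049/30 seconds

The gap grows by |30000/1001 − 30| = 30/1001 frames per second.
Time for a 49-frame gap: 49 ÷ (30/1001) = 49049/30 s.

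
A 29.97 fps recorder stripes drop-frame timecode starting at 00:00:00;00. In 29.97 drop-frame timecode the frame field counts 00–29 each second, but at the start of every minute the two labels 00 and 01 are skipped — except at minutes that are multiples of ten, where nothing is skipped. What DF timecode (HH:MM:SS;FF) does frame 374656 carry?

Ten DF minutes hold 17982 frames, so frame 374656 lies in block 20 (frames 359640–377621) with 15016 frames into that block.
The block's first minute is 1800 frames and the rest 1798 each; 15016 frames reaches minute 8, so 20 × 18 + 8 × 2 = 376 labels have been skipped so far.
Adding those back, label number 374656 + 376 = 375032 at 30 labels/s is 12501 s + 2 f = 3 h 28 min 21 s frame 2, i.e. 03:28:21;02.

03:28:21;02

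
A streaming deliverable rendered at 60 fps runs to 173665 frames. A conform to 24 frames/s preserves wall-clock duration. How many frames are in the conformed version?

Target frames = source frames × (target rate / source rate) = 173665 × (24)/(60) = 173665 × 2/5 = 69466.

69466 frames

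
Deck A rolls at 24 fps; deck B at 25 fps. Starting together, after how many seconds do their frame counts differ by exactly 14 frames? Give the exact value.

14 seconds

The gap grows by |25 − 24| = 1 frame per second.
Time for a 14-frame gap: 14 ÷ (1) = 14 s.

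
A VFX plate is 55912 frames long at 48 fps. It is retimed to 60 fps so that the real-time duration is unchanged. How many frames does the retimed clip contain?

69890 frames

Target frames = source frames × (target rate / source rate) = 55912 × (60)/(48) = 55912 × 5/4 = 69890.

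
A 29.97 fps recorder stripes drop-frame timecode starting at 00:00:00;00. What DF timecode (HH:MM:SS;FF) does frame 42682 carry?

00:23:44;04

Each 10-minute DF block holds 10 × 60 × 30 − 9 × 2 = 17982 frames. 42682 ÷ 17982 → 2 full blocks, remainder 6718.
Within the partial block the first minute is 1800 frames and each further minute 1798, so 3 further minute boundaries passed. Total skipped labels = 18 × 2 + 2 × 3 = 42.
Non-drop label index = 42682 + 42 = 42724; at 30 labels/s that is 00:23:44:04, i.e. DF 00:23:44;04.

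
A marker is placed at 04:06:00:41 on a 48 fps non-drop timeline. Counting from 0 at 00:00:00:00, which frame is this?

frame 708521

Total seconds to the label: (4 × 3600 + 6 × 60 + 0) = 14760.
Frame index = 14760 × 48 + 41 = 708521.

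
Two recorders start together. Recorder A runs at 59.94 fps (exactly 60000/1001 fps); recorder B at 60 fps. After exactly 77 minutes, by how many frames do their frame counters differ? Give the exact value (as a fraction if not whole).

3600/13 frames

77 min = 4620 s.
A emits 60000/1001 × 4620 = 3600000/13 frames; B emits 60 × 4620 = 277200.
Difference = 3600/13 frames (≈ 276.9231); B is ahead of A.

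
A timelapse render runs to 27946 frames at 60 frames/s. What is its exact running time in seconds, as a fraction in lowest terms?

13973/30 seconds

Running time = 27946 ÷ (60) = 27946 × 1/60 = 13973/30 s.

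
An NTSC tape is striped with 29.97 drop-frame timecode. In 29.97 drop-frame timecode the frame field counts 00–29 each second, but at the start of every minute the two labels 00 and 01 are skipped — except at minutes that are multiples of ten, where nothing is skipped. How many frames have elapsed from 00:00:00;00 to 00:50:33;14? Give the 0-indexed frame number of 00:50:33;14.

90914

As if non-drop at 30 labels/s: (0 × 3600 + 50 × 60 + 33) × 30 + 14 = 91004.
Minute boundaries passed: 50; those not divisible by 10: 50 − 5 = 45; dropped labels = 2 × 45 = 90.
Actual frame index = 91004 − 90 = 90914.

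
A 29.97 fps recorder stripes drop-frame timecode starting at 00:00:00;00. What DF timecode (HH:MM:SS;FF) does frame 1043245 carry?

Ten DF minutes hold 17982 frames, so frame 1043245 lies in block 58 (frames 1042956–1060937) with 289 frames into that block.
The block's first minute is 1800 frames and the rest 1798 each; 289 frames reaches minute 0, so 58 × 18 + 0 × 2 = 1044 labels have been skipped so far.
Adding those back, label number 1043245 + 1044 = 1044289 at 30 labels/s is 34809 s + 19 f = 9 h 40 min 9 s frame 19, i.e. 09:40:09;19.

09:40:09;19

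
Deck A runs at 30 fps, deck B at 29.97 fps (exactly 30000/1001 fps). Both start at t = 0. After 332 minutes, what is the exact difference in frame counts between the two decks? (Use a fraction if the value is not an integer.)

597600/1001 frames

332 min = 19920 s.
A emits 30 × 19920 = 597600 frames; B emits 30000/1001 × 19920 = 597600000/1001.
Difference = 597600/1001 frames (≈ 597.0030); B is behind A.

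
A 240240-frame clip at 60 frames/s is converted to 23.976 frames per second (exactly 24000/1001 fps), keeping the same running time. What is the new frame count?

Target frames = source frames × (target rate / source rate) = 240240 × (24000/1001)/(60) = 240240 × 400/1001 = 96000.

96000 frames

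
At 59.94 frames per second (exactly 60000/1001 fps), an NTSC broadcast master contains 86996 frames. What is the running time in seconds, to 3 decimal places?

1451.383 seconds

Running time = 86996 × 1001/60000 = 21770749/15000 s ≈ 1451.383 s.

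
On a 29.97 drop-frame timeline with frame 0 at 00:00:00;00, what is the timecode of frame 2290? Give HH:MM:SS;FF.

00:01:16;12

Each 10-minute DF block holds 10 × 60 × 30 − 9 × 2 = 17982 frames. 2290 ÷ 17982 → 0 full blocks, remainder 2290.
Within the partial block the first minute is 1800 frames and each further minute 1798, so 1 further minute boundary passed. Total skipped labels = 18 × 0 + 2 × 1 = 2.
Non-drop label index = 2290 + 2 = 2292; at 30 labels/s that is 00:01:16:12, i.e. DF 00:01:16;12.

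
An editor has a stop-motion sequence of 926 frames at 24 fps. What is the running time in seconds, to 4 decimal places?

38.5833 seconds

Running time = 926 × 1/24 = 463/12 s ≈ 38.5833 s.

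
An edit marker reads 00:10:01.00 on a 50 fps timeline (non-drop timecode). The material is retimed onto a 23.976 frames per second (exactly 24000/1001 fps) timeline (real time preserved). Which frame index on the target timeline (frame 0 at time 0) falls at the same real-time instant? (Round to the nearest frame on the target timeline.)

frame 14410

Source frame index: (0×3600 + 10×60 + 1) × 50 + 0 = 30050.
Real time: 30050 / (50) = 601 s.
Target frame: (601) × (24000/1001) = 14424000/1001 ≈ 14409.590 → 14410.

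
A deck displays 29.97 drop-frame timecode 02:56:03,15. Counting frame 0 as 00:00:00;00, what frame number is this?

As if non-drop at 30 labels/s: (2 × 3600 + 56 × 60 + 3) × 30 + 15 = 316905.
Minute boundaries passed: 176; those not divisible by 10: 176 − 17 = 159; dropped labels = 2 × 159 = 318.
Actual frame index = 316905 − 318 = 316587.

316587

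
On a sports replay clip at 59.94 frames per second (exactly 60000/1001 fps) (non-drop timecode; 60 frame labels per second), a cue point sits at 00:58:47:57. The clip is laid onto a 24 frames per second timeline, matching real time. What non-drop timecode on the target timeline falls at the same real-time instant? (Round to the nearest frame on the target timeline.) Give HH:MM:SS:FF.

Source frame index: (0×3600 + 58×60 + 47) × 60 + 57 = 211677.
Real time: 211677 / (60000/1001) = 70629559/20000 s.
Target frame: (70629559/20000) × (24) = 211888677/2500 ≈ 84755.471 → 84755.
At 24 labels/s: frame 84755 → 00:58:51:11.

00:58:51:11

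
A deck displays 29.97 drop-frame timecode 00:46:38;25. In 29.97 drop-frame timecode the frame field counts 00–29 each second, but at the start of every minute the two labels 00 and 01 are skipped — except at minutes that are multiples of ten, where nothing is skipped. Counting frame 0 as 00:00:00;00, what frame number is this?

As if non-drop at 30 labels/s: (0 × 3600 + 46 × 60 + 38) × 30 + 25 = 83965.
Minute boundaries passed: 46; those not divisible by 10: 46 − 4 = 42; dropped labels = 2 × 42 = 84.
Actual frame index = 83965 − 84 = 83881.

83881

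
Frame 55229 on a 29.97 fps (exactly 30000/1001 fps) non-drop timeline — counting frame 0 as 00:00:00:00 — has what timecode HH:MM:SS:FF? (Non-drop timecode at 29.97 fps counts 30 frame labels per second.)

00:30:40:29

55229 ÷ 30 = 1840 full seconds, remainder 29 frames.
1840 s = 0 h 30 min 40 s.
Timecode: 00:30:40:29.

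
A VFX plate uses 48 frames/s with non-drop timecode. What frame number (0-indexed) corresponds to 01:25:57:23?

frame 247559

Total seconds to the label: (1 × 3600 + 25 × 60 + 57) = 5157.
Frame index = 5157 × 48 + 23 = 247559.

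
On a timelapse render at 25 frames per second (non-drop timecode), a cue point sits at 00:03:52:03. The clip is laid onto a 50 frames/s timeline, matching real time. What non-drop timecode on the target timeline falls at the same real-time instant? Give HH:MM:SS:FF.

00:03:52:06

Source frame index: (0×3600 + 3×60 + 52) × 25 + 3 = 5803.
Real time: 5803 / (25) = 5803/25 s.
Target frame: (5803/25) × (50) = 11606.
At 50 labels/s: frame 11606 → 00:03:52:06.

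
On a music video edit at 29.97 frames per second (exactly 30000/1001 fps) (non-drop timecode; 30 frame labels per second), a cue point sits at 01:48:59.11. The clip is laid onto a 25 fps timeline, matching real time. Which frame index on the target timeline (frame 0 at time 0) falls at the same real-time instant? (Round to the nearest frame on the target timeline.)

frame 163648

Source frame index: (1×3600 + 48×60 + 59) × 30 + 11 = 196181.
Real time: 196181 / (30000/1001) = 196377181/30000 s.
Target frame: (196377181/30000) × (25) = 196377181/1200 ≈ 163647.651 → 163648.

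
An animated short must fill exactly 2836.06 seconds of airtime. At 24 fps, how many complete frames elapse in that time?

Frames = 2836.06 × 24 = 1701636/25 ≈ 68065.4400.
Complete frames: 68065.

68065 frames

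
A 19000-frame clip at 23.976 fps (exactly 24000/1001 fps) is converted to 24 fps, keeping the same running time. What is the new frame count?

19019 frames

Target frames = source frames × (target rate / source rate) = 19000 × (24)/(24000/1001) = 19000 × 1001/1000 = 19019.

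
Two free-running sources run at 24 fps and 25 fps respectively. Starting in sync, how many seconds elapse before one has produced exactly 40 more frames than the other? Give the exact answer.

40 seconds

The gap grows by |25 − 24| = 1 frame per second.
Time for a 40-frame gap: 40 ÷ (1) = 40 s.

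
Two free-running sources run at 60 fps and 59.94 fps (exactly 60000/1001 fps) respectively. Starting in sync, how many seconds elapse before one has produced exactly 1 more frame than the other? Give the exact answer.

1001/60 seconds

The gap grows by |60000/1001 − 60| = 60/1001 frames per second.
Time for a 1-frame gap: 1 ÷ (60/1001) = 1001/60 s.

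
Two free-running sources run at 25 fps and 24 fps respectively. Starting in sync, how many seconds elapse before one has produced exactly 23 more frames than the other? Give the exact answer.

23 seconds

The gap grows by |24 − 25| = 1 frame per second.
Time for a 23-frame gap: 23 ÷ (1) = 23 s.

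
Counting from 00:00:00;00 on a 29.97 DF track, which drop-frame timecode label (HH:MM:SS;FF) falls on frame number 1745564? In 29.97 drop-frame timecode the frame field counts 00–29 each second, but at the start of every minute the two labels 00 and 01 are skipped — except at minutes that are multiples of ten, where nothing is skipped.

Ten DF minutes hold 17982 frames, so frame 1745564 lies in block 97 (frames 1744254–1762235) with 1310 frames into that block.
The block's first minute is 1800 frames and the rest 1798 each; 1310 frames reaches minute 0, so 97 × 18 + 0 × 2 = 1746 labels have been skipped so far.
Adding those back, label number 1745564 + 1746 = 1747310 at 30 labels/s is 58243 s + 20 f = 16 h 10 min 43 s frame 20, i.e. 16:10:43;20.

16:10:43;20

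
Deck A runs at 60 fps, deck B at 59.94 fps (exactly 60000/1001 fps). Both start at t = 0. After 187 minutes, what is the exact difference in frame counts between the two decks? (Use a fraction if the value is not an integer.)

187 min = 11220 s.
A emits 60 × 11220 = 673200 frames; B emits 60000/1001 × 11220 = 61200000/91.
Difference = 61200/91 frames (≈ 672.5275); B is behind A.

61200/91 frames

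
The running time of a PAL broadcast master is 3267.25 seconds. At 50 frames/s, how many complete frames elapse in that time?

Frames = 3267.25 × 50 = 326725/2 ≈ 163362.5000.
Complete frames: 163362.

163362 frames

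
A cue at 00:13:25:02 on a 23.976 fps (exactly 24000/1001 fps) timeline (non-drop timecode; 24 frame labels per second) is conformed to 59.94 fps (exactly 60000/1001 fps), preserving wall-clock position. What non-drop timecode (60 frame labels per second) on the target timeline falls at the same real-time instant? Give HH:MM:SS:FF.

00:13:25:05

Source frame index: (0×3600 + 13×60 + 25) × 24 + 2 = 19322.
Real time: 19322 / (24000/1001) = 9670661/12000 s.
Target frame: (9670661/12000) × (60000/1001) = 48305.
At 60 labels/s: frame 48305 → 00:13:25:05.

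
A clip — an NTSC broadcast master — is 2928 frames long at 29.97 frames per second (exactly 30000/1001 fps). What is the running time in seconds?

Running time = 2928 / (30000/1001) = 97.6976 s.

97.6976 seconds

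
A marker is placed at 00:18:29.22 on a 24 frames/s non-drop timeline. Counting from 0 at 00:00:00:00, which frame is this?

26638

Total seconds to the label: (0 × 3600 + 18 × 60 + 29) = 1109.
Frame index = 1109 × 24 + 22 = 26638.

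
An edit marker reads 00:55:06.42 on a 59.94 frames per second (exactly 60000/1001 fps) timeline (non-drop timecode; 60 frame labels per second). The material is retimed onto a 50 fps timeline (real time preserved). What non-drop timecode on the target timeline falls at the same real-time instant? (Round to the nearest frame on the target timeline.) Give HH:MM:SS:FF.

00:55:10:00

Source frame index: (0×3600 + 55×60 + 6) × 60 + 42 = 198402.
Real time: 198402 / (60000/1001) = 33100067/10000 s.
Target frame: (33100067/10000) × (50) = 33100067/200 ≈ 165500.335 → 165500.
At 50 labels/s: frame 165500 → 00:55:10:00.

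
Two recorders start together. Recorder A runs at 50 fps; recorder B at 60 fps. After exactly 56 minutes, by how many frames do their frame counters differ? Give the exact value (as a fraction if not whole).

33600 frames

56 min = 3360 s.
A emits 50 × 3360 = 168000 frames; B emits 60 × 3360 = 201600.
Difference = 33600 frames; B is ahead of A.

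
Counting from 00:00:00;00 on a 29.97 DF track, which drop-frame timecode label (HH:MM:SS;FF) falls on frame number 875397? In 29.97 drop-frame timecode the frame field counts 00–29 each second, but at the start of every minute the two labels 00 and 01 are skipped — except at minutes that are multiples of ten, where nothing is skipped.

08:06:49;03

Each 10-minute DF block holds 10 × 60 × 30 − 9 × 2 = 17982 frames. 875397 ÷ 17982 → 48 full blocks, remainder 12261.
Within the partial block the first minute is 1800 frames and each further minute 1798, so 6 further minute boundaries passed. Total skipped labels = 18 × 48 + 2 × 6 = 876.
Non-drop label index = 875397 + 876 = 876273; at 30 labels/s that is 08:06:49:03, i.e. DF 08:06:49;03.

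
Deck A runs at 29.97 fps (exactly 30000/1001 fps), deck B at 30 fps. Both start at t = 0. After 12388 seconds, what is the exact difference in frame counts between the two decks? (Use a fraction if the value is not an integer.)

A emits 30000/1001 × 12388 = 371640000/1001 frames; B emits 30 × 12388 = 371640.
Difference = 371640/1001 frames (≈ 371.2687); B is ahead of A.

371640/1001 frames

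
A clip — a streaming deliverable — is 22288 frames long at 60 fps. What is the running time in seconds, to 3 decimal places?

371.467 seconds

Running time = 22288 × 1/60 = 5572/15 s ≈ 371.467 s.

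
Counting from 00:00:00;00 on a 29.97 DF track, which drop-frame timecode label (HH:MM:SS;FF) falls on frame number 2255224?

20:54:09;12

Each 10-minute DF block holds 10 × 60 × 30 − 9 × 2 = 17982 frames. 2255224 ÷ 17982 → 125 full blocks, remainder 7474.
Within the partial block the first minute is 1800 frames and each further minute 1798, so 4 further minute boundaries passed. Total skipped labels = 18 × 125 + 2 × 4 = 2258.
Non-drop label index = 2255224 + 2258 = 2257482; at 30 labels/s that is 20:54:09:12, i.e. DF 20:54:09;12.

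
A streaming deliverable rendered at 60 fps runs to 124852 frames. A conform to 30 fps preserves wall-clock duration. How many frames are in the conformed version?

Target frames = source frames × (target rate / source rate) = 124852 × (30)/(60) = 124852 × 1/2 = 62426.

62426 frames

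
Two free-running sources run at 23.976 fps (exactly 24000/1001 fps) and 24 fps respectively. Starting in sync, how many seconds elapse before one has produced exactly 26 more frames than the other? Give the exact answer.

The gap grows by |24 − 24000/1001| = 24/1001 frames per second.
Time for a 26-frame gap: 26 ÷ (24/1001) = 13013/12 s.

13013/12 seconds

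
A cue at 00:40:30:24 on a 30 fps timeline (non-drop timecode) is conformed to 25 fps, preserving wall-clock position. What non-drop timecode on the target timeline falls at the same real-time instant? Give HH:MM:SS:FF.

Source frame index: (0×3600 + 40×60 + 30) × 30 + 24 = 72924.
Real time: 72924 / (30) = 12154/5 s.
Target frame: (12154/5) × (25) = 60770.
At 25 labels/s: frame 60770 → 00:40:30:20.

00:40:30:20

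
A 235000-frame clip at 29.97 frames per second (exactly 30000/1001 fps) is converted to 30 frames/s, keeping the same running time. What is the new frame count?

Target frames = source frames × (target rate / source rate) = 235000 × (30)/(30000/1001) = 235000 × 1001/1000 = 235235.

235235 frames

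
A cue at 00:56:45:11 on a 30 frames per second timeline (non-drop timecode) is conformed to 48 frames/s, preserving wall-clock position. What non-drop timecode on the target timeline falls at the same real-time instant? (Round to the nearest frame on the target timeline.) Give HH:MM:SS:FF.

Source frame index: (0×3600 + 56×60 + 45) × 30 + 11 = 102161.
Real time: 102161 / (30) = 102161/30 s.
Target frame: (102161/30) × (48) = 817288/5 ≈ 163457.600 → 163458.
At 48 labels/s: frame 163458 → 00:56:45:18.

00:56:45:18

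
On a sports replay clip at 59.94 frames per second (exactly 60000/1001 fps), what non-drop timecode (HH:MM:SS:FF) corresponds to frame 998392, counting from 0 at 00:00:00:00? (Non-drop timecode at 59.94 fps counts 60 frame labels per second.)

998392 ÷ 60 = 16639 full seconds, remainder 52 frames.
16639 s = 4 h 37 min 19 s.
Timecode: 04:37:19:52.

04:37:19:52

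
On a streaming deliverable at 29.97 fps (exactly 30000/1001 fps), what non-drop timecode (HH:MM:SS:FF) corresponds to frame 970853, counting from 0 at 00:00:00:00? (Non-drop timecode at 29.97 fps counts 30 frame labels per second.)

08:59:21:23

970853 ÷ 30 = 32361 full seconds, remainder 23 frames.
32361 s = 8 h 59 min 21 s.
Timecode: 08:59:21:23.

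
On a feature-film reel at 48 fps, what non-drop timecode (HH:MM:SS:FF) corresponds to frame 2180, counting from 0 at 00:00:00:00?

2180 ÷ 48 = 45 full seconds, remainder 20 frames.
45 s = 0 h 0 min 45 s.
Timecode: 00:00:45:20.

00:00:45:20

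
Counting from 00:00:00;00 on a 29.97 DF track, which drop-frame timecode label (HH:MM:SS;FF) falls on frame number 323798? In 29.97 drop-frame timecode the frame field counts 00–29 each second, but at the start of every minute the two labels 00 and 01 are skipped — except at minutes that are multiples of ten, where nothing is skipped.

Each 10-minute DF block holds 10 × 60 × 30 − 9 × 2 = 17982 frames. 323798 ÷ 17982 → 18 full blocks, remainder 122.
Within the partial block the first minute is 1800 frames and each further minute 1798, so 0 further minute boundaries passed. Total skipped labels = 18 × 18 + 2 × 0 = 324.
Non-drop label index = 323798 + 324 = 324122; at 30 labels/s that is 03:00:04:02, i.e. DF 03:00:04;02.

03:00:04;02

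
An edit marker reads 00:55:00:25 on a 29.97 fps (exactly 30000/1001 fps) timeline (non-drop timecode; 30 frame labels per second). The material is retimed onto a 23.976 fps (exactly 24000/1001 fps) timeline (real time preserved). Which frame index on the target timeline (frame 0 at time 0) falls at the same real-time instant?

frame 79220

Source frame index: (0×3600 + 55×60 + 0) × 30 + 25 = 99025.
Real time: 99025 / (30000/1001) = 3964961/1200 s.
Target frame: (3964961/1200) × (24000/1001) = 79220.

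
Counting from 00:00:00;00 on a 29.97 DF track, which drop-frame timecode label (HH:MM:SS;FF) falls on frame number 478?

00:00:15;28

Each 10-minute DF block holds 10 × 60 × 30 − 9 × 2 = 17982 frames. 478 ÷ 17982 → 0 full blocks, remainder 478.
Within the partial block the first minute is 1800 frames and each further minute 1798, so 0 further minute boundaries passed. Total skipped labels = 18 × 0 + 2 × 0 = 0.
Non-drop label index = 478 + 0 = 478; at 30 labels/s that is 00:00:15:28, i.e. DF 00:00:15;28.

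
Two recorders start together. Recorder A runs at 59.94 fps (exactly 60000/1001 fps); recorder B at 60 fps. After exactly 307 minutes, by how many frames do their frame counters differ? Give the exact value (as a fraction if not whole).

307 min = 18420 s.
A emits 60000/1001 × 18420 = 1105200000/1001 frames; B emits 60 × 18420 = 1105200.
Difference = 1105200/1001 frames (≈ 1104.0959); B is ahead of A.

1105200/1001 frames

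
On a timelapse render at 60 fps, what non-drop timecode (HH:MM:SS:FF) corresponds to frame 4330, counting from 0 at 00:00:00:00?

4330 ÷ 60 = 72 full seconds, remainder 10 frames.
72 s = 0 h 1 min 12 s.
Timecode: 00:01:12:10.

00:01:12:10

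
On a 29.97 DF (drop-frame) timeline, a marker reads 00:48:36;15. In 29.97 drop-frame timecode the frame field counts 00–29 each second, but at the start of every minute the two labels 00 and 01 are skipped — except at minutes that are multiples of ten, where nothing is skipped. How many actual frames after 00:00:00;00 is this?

87407

Complete 10-minute blocks: 4, each 17982 frames → 71928.
Remaining 8 whole minutes in the current block: 1800 + 7 × 1798 = 14386 frames.
Within the current minute: 36 × 30 + 15 − 2 = 1093 (labels ;00/;01 skipped at this minute). Total = 71928 + 14386 + 1093 = 87407.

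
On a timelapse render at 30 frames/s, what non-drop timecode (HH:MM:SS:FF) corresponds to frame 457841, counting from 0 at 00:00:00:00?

04:14:21:11

457841 ÷ 30 = 15261 full seconds, remainder 11 frames.
15261 s = 4 h 14 min 21 s.
Timecode: 04:14:21:11.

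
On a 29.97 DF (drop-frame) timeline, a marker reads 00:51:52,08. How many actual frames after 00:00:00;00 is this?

As if non-drop at 30 labels/s: (0 × 3600 + 51 × 60 + 52) × 30 + 8 = 93368.
Minute boundaries passed: 51; those not divisible by 10: 51 − 5 = 46; dropped labels = 2 × 46 = 92.
Actual frame index = 93368 − 92 = 93276.

93276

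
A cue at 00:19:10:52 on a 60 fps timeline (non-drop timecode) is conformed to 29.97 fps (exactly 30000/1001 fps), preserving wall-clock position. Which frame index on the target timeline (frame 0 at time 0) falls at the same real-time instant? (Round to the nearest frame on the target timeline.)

frame 34492

Source frame index: (0×3600 + 19×60 + 10) × 60 + 52 = 69052.
Real time: 69052 / (60) = 17263/15 s.
Target frame: (17263/15) × (30000/1001) = 34526000/1001 ≈ 34491.508 → 34492.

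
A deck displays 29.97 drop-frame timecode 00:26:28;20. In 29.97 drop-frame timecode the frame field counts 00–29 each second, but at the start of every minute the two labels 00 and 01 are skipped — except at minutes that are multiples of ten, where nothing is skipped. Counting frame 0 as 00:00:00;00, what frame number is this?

47612

Complete 10-minute blocks: 2, each 17982 frames → 35964.
Remaining 6 whole minutes in the current block: 1800 + 5 × 1798 = 10790 frames.
Within the current minute: 28 × 30 + 20 − 2 = 858 (labels ;00/;01 skipped at this minute). Total = 35964 + 10790 + 858 = 47612.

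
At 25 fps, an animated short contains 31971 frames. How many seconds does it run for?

Running time = 31971 / (25) = 1278.84 s.

1278.84 seconds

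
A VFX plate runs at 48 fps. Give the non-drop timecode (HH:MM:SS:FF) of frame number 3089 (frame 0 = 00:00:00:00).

3089 ÷ 48 = 64 full seconds, remainder 17 frames.
64 s = 0 h 1 min 4 s.
Timecode: 00:01:04:17.

00:01:04:17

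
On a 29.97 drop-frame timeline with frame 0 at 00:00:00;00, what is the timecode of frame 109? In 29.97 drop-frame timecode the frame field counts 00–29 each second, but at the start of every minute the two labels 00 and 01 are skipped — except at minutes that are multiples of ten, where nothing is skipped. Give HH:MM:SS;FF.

Each 10-minute DF block holds 10 × 60 × 30 − 9 × 2 = 17982 frames. 109 ÷ 17982 → 0 full blocks, remainder 109.
Within the partial block the first minute is 1800 frames and each further minute 1798, so 0 further minute boundaries passed. Total skipped labels = 18 × 0 + 2 × 0 = 0.
Non-drop label index = 109 + 0 = 109; at 30 labels/s that is 00:00:03:19, i.e. DF 00:00:03;19.

00:00:03;19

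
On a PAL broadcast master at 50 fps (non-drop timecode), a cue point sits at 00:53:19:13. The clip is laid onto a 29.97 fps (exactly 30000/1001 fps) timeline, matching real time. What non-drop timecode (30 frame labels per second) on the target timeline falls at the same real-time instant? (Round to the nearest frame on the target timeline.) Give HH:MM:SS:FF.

00:53:16:02

Source frame index: (0×3600 + 53×60 + 19) × 50 + 13 = 159963.
Real time: 159963 / (50) = 159963/50 s.
Target frame: (159963/50) × (30000/1001) = 95977800/1001 ≈ 95881.918 → 95882.
At 30 labels/s: frame 95882 → 00:53:16:02.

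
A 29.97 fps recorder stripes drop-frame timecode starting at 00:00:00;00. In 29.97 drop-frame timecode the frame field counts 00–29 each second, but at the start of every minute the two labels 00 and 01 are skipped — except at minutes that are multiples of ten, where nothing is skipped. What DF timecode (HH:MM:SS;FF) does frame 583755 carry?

Ten DF minutes hold 17982 frames, so frame 583755 lies in block 32 (frames 575424–593405) with 8331 frames into that block.
The block's first minute is 1800 frames and the rest 1798 each; 8331 frames reaches minute 4, so 32 × 18 + 4 × 2 = 584 labels have been skipped so far.
Adding those back, label number 583755 + 584 = 584339 at 30 labels/s is 19477 s + 29 f = 5 h 24 min 37 s frame 29, i.e. 05:24:37;29.

05:24:37;29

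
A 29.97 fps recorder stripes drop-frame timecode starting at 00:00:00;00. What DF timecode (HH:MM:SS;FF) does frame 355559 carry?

03:17:43;25

Each 10-minute DF block holds 10 × 60 × 30 − 9 × 2 = 17982 frames. 355559 ÷ 17982 → 19 full blocks, remainder 13901.
Within the partial block the first minute is 1800 frames and each further minute 1798, so 7 further minute boundaries passed. Total skipped labels = 18 × 19 + 2 × 7 = 356.
Non-drop label index = 355559 + 356 = 355915; at 30 labels/s that is 03:17:43:25, i.e. DF 03:17:43;25.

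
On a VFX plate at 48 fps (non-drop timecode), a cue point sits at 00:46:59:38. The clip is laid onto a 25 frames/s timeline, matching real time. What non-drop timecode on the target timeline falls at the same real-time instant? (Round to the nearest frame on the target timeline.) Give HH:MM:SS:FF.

00:46:59:20

Source frame index: (0×3600 + 46×60 + 59) × 48 + 38 = 135350.
Real time: 135350 / (48) = 67675/24 s.
Target frame: (67675/24) × (25) = 1691875/24 ≈ 70494.792 → 70495.
At 25 labels/s: frame 70495 → 00:46:59:20.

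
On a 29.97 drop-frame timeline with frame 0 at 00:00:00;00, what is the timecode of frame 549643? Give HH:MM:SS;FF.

Ten DF minutes hold 17982 frames, so frame 549643 lies in block 30 (frames 539460–557441) with 10183 frames into that block.
The block's first minute is 1800 frames and the rest 1798 each; 10183 frames reaches minute 5, so 30 × 18 + 5 × 2 = 550 labels have been skipped so far.
Adding those back, label number 549643 + 550 = 550193 at 30 labels/s is 18339 s + 23 f = 5 h 5 min 39 s frame 23, i.e. 05:05:39;23.

05:05:39;23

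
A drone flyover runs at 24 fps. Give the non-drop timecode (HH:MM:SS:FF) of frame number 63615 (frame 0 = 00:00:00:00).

00:44:10:15

63615 ÷ 24 = 2650 full seconds, remainder 15 frames.
2650 s = 0 h 44 min 10 s.
Timecode: 00:44:10:15.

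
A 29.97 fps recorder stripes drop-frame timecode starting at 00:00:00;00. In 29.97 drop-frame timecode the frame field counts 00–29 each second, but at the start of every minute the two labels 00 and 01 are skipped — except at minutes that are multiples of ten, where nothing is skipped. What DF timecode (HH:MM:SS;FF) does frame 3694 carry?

Each 10-minute DF block holds 10 × 60 × 30 − 9 × 2 = 17982 frames. 3694 ÷ 17982 → 0 full blocks, remainder 3694.
Within the partial block the first minute is 1800 frames and each further minute 1798, so 2 further minute boundaries passed. Total skipped labels = 18 × 0 + 2 × 2 = 4.
Non-drop label index = 3694 + 4 = 3698; at 30 labels/s that is 00:02:03:08, i.e. DF 00:02:03;08.

00:02:03;08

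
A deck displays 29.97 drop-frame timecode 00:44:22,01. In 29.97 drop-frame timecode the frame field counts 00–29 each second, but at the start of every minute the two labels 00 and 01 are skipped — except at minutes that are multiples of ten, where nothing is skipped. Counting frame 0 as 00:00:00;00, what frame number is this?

Complete 10-minute blocks: 4, each 17982 frames → 71928.
Remaining 4 whole minutes in the current block: 1800 + 3 × 1798 = 7194 frames.
Within the current minute: 22 × 30 + 1 − 2 = 659 (labels ;00/;01 skipped at this minute). Total = 71928 + 7194 + 659 = 79781.

79781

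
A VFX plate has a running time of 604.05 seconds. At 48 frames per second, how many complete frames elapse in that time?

28994 frames

Frames = 604.05 × 48 = 144972/5 ≈ 28994.4000.
Complete frames: 28994.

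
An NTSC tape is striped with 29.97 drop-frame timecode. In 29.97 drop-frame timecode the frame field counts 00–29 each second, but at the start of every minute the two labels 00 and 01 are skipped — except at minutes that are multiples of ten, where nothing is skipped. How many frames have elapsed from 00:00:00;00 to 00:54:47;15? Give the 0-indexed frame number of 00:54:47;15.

As if non-drop at 30 labels/s: (0 × 3600 + 54 × 60 + 47) × 30 + 15 = 98625.
Minute boundaries passed: 54; those not divisible by 10: 54 − 5 = 49; dropped labels = 2 × 49 = 98.
Actual frame index = 98625 − 98 = 98527.

98527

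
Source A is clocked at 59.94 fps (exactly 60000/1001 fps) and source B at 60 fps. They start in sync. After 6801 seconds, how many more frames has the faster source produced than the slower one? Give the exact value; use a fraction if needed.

A emits 60000/1001 × 6801 = 408060000/1001 frames; B emits 60 × 6801 = 408060.
Difference = 408060/1001 frames (≈ 407.6523); B is ahead of A.

408060/1001 frames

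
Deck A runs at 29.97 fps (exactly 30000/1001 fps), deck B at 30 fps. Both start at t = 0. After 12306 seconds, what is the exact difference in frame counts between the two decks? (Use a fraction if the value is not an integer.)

A emits 30000/1001 × 12306 = 52740000/143 frames; B emits 30 × 12306 = 369180.
Difference = 52740/143 frames (≈ 368.8112); B is ahead of A.

52740/143 frames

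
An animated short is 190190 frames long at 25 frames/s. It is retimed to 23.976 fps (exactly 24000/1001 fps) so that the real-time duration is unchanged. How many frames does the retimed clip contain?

182400 frames

Target frames = source frames × (target rate / source rate) = 190190 × (24000/1001)/(25) = 190190 × 960/1001 = 182400.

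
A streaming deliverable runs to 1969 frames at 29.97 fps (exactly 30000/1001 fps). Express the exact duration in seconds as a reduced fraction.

Running time = 1969 ÷ (30000/1001) = 1969 × 1001/30000 = 1970969/30000 s.

1970969/30000 seconds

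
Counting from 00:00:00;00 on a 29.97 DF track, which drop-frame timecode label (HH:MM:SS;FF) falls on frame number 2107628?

Ten DF minutes hold 17982 frames, so frame 2107628 lies in block 117 (frames 2103894–2121875) with 3734 frames into that block.
The block's first minute is 1800 frames and the rest 1798 each; 3734 frames reaches minute 2, so 117 × 18 + 2 × 2 = 2110 labels have been skipped so far.
Adding those back, label number 2107628 + 2110 = 2109738 at 30 labels/s is 70324 s + 18 f = 19 h 32 min 4 s frame 18, i.e. 19:32:04;18.

19:32:04;18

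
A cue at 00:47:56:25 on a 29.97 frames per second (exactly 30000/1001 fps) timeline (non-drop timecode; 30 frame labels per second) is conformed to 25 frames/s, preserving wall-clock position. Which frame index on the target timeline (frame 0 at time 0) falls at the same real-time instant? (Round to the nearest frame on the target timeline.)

frame 71993

Source frame index: (0×3600 + 47×60 + 56) × 30 + 25 = 86305.
Real time: 86305 / (30000/1001) = 17278261/6000 s.
Target frame: (17278261/6000) × (25) = 17278261/240 ≈ 71992.754 → 71993.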